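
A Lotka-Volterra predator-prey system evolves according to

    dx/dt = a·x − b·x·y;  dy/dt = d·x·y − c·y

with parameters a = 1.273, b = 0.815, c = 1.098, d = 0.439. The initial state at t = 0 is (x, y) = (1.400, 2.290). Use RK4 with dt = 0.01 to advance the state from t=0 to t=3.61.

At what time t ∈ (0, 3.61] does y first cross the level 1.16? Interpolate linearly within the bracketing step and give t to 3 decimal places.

t = 1.200

t=0.000: state=(1.400, 2.290)
step 1 (dt=0.01): k1=(-0.831, -1.107), k2=(-0.822, -1.108), k3=(-0.822, -1.108), k4=(-0.813, -1.110); state += dt/6·(k1+2k2+2k3+k4)
t=0.010: state=(1.392, 2.279)
t=0.020: state=(1.384, 2.268)
t=0.030: state=(1.376, 2.257)
continuing one RK4 step at a time; state shown every 20 steps (Δt=0.2):
t=0.200: state=(1.266, 2.066)
t=0.400: state=(1.188, 1.847)
t=0.600: state=(1.153, 1.642)
t=0.800: state=(1.156, 1.459)
t=1.000: state=(1.191, 1.298)
t=1.200: state=(1.258, 1.160)
next step: t=1.210: state=(1.262, 1.154) — y has crossed 1.16
linear interpolation between t=1.200 (1.16012) and t=1.210 (1.15382) → t≈1.200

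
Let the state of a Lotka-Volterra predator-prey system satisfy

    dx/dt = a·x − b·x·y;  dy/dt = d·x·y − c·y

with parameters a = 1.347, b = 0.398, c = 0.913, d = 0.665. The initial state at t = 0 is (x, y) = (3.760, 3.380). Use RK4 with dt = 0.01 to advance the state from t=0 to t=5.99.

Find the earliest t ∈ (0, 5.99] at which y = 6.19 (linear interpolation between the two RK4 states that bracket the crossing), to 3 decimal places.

t = 0.428

t=0.000: state=(3.760, 3.380)
step 1 (dt=0.01): k1=(0.007, 5.365), k2=(-0.034, 5.408), k3=(-0.034, 5.408), k4=(-0.074, 5.450); state += dt/6·(k1+2k2+2k3+k4)
t=0.010: state=(3.760, 3.434)
t=0.020: state=(3.759, 3.489)
t=0.030: state=(3.757, 3.545)
continuing one RK4 step at a time; state shown every 20 steps (Δt=0.2):
t=0.200: state=(3.589, 4.608)
t=0.400: state=(3.080, 6.002)
t=0.420: state=(3.015, 6.137)
next step: t=0.430: state=(2.982, 6.204) — y has crossed 6.19
linear interpolation between t=0.420 (6.13683) and t=0.430 (6.20353) → t≈0.428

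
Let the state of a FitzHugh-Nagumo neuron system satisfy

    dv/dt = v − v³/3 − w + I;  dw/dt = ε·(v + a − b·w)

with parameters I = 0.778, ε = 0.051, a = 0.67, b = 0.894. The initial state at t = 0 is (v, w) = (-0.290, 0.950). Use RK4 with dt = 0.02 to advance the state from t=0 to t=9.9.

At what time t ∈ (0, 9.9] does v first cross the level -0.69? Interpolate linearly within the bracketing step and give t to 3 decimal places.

t=0.000: state=(-0.290, 0.950)
step 1 (dt=0.02): k1=(-0.454, -0.024), k2=(-0.458, -0.024), k3=(-0.458, -0.024), k4=(-0.462, -0.024); state += dt/6·(k1+2k2+2k3+k4)
t=0.020: state=(-0.299, 0.950)
t=0.040: state=(-0.308, 0.949)
t=0.060: state=(-0.318, 0.949)
continuing one RK4 step at a time; state shown every 25 steps (Δt=0.5):
t=0.500: state=(-0.569, 0.935)
t=0.660: state=(-0.680, 0.928)
next step: t=0.680: state=(-0.695, 0.928) — v has crossed -0.69
linear interpolation between t=0.660 (-0.68041) and t=0.680 (-0.69500) → t≈0.673

t = 0.673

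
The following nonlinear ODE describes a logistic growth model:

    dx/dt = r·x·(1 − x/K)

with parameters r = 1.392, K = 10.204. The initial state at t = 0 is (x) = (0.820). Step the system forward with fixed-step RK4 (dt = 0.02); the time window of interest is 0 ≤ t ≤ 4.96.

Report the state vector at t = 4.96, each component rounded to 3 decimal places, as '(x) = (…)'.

(x) = (10.088)

t=0.000: state=(0.820)
step 1 (dt=0.02): k1=(1.050), k2=(1.062), k3=(1.062), k4=(1.074); state += dt/6·(k1+2k2+2k3+k4)
t=0.020: state=(0.841)
t=0.040: state=(0.863)
t=0.060: state=(0.885)
continuing one RK4 step at a time; state shown every 10 steps (Δt=0.2):
t=0.200: state=(1.056)
t=0.400: state=(1.350)
t=0.600: state=(1.711)
t=0.800: state=(2.145)
t=1.000: state=(2.654)
t=1.200: state=(3.236)
t=1.400: state=(3.880)
t=1.600: state=(4.568)
t=1.800: state=(5.276)
t=2.000: state=(5.977)
t=2.200: state=(6.646)
t=2.400: state=(7.262)
t=2.600: state=(7.809)
t=2.800: state=(8.281)
t=3.000: state=(8.679)
t=3.200: state=(9.006)
t=3.400: state=(9.270)
t=3.600: state=(9.481)
t=3.800: state=(9.647)
t=4.000: state=(9.777)
t=4.200: state=(9.877)
t=4.400: state=(9.955)
t=4.600: state=(10.014)
t=4.800: state=(10.060)
t=4.960: state=(10.088)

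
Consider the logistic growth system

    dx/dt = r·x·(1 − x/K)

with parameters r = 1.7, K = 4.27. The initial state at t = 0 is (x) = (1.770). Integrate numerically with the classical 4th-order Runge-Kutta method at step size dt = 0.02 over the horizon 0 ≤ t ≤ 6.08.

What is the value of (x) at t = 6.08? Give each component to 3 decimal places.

t=0.000: state=(1.770)
step 1 (dt=0.02): k1=(1.762), k2=(1.767), k3=(1.767), k4=(1.771); state += dt/6·(k1+2k2+2k3+k4)
t=0.020: state=(1.805)
t=0.040: state=(1.841)
t=0.060: state=(1.877)
continuing one RK4 step at a time; state shown every 10 steps (Δt=0.2):
t=0.200: state=(2.129)
t=0.400: state=(2.489)
t=0.600: state=(2.829)
t=0.800: state=(3.134)
t=1.000: state=(3.394)
t=1.200: state=(3.607)
t=1.400: state=(3.776)
t=1.600: state=(3.907)
t=1.800: state=(4.005)
t=2.000: state=(4.078)
t=2.200: state=(4.131)
t=2.400: state=(4.170)
t=2.600: state=(4.199)
t=2.800: state=(4.219)
t=3.000: state=(4.234)
t=3.200: state=(4.244)
t=3.400: state=(4.251)
t=3.600: state=(4.257)
t=3.800: state=(4.261)
t=4.000: state=(4.263)
t=4.200: state=(4.265)
t=4.400: state=(4.267)
t=4.600: state=(4.268)
t=4.800: state=(4.268)
t=5.000: state=(4.269)
t=5.200: state=(4.269)
t=5.400: state=(4.269)
t=5.600: state=(4.270)
t=5.800: state=(4.270)
t=6.000: state=(4.270)
t=6.080: state=(4.270)

(x) = (4.270)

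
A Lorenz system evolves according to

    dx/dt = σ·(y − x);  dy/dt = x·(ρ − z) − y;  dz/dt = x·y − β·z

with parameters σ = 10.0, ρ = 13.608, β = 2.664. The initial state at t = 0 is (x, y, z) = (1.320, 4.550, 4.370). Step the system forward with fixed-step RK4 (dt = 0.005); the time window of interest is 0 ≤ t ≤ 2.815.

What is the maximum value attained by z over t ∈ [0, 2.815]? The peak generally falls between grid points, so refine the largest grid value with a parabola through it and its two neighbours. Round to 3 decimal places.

max z = 18.862

t=0.000: state=(1.320, 4.550, 4.370)
step 1 (dt=0.005): k1=(32.300, 7.644, -5.636), k2=(31.684, 8.391, -5.204), k3=(31.718, 8.373, -5.211), k4=(31.133, 9.106, -4.783); state += dt/6·(k1+2k2+2k3+k4)
t=0.005: state=(1.479, 4.592, 4.344)
t=0.010: state=(1.632, 4.641, 4.322)
t=0.015: state=(1.780, 4.697, 4.305)
continuing one RK4 step at a time; state shown every 20 steps (Δt=0.1):
t=0.100: state=(3.971, 6.500, 4.690)
t=0.200: state=(6.755, 9.759, 7.524)
t=0.300: state=(9.405, 11.175, 13.652)
t=0.400: state=(9.343, 7.358, 18.590)
t=0.500: state=(6.313, 2.926, 17.672)
t=0.600: state=(3.513, 1.472, 14.385)
t=0.700: state=(2.200, 1.512, 11.361)
t=0.800: state=(1.938, 2.030, 9.011)
t=0.900: state=(2.303, 2.930, 7.357)
t=1.000: state=(3.205, 4.402, 6.518)
t=1.100: state=(4.735, 6.601, 6.922)
t=1.200: state=(6.835, 9.032, 9.371)
t=1.300: state=(8.617, 9.642, 13.828)
t=1.400: state=(8.400, 6.946, 17.059)
t=1.500: state=(6.265, 3.857, 16.485)
t=1.600: state=(4.200, 2.628, 14.026)
t=1.700: state=(3.175, 2.656, 11.554)
t=1.800: state=(3.057, 3.297, 9.642)
t=1.900: state=(3.600, 4.431, 8.503)
t=2.000: state=(4.704, 6.066, 8.431)
t=2.100: state=(6.238, 7.857, 9.861)
t=2.200: state=(7.646, 8.648, 12.755)
t=2.300: state=(7.903, 7.344, 15.420)
t=2.400: state=(6.706, 5.087, 15.810)
t=2.500: state=(5.115, 3.724, 14.323)
t=2.600: state=(4.098, 3.475, 12.371)
t=2.700: state=(3.842, 3.927, 10.734)
t=2.800: state=(4.217, 4.859, 9.761)
t=2.815: state=(4.319, 5.034, 9.689)
largest grid value and its neighbours: z(0.425)=18.85719, z(0.430)=18.86181, z(0.435)=18.85140
parabola through these three points peaks at t≈0.429 with z≈18.86209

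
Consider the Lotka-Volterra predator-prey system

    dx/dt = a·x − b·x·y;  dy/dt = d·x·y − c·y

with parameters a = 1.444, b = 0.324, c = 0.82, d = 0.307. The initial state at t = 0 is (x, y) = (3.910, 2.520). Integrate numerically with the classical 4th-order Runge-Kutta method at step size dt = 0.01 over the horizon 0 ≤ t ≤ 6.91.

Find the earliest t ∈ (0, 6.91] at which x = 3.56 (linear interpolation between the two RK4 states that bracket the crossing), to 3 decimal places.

t = 1.665

t=0.000: state=(3.910, 2.520)
step 1 (dt=0.01): k1=(2.454, 0.959), k2=(2.455, 0.970), k3=(2.455, 0.970), k4=(2.457, 0.981); state += dt/6·(k1+2k2+2k3+k4)
t=0.010: state=(3.935, 2.530)
t=0.020: state=(3.959, 2.540)
t=0.030: state=(3.984, 2.550)
continuing one RK4 step at a time; state shown every 25 steps (Δt=0.25):
t=0.250: state=(4.521, 2.837)
t=0.500: state=(5.057, 3.341)
t=0.750: state=(5.383, 4.071)
t=1.000: state=(5.351, 5.020)
t=1.250: state=(4.899, 6.076)
t=1.500: state=(4.130, 7.009)
t=1.660: state=(3.577, 7.428)
next step: t=1.670: state=(3.542, 7.449) — x has crossed 3.56
linear interpolation between t=1.660 (3.57668) and t=1.670 (3.54230) → t≈1.665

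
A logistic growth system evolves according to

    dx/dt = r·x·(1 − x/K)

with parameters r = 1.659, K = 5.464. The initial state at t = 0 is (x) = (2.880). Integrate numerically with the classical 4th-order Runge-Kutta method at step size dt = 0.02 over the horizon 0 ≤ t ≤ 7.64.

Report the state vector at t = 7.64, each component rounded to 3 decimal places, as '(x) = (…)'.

(x) = (5.464)

t=0.000: state=(2.880)
step 1 (dt=0.02): k1=(2.260), k2=(2.257), k3=(2.257), k4=(2.255); state += dt/6·(k1+2k2+2k3+k4)
t=0.020: state=(2.925)
t=0.040: state=(2.970)
t=0.060: state=(3.015)
continuing one RK4 step at a time; state shown every 25 steps (Δt=0.5):
t=0.500: state=(3.927)
t=1.000: state=(4.667)
t=1.500: state=(5.085)
t=2.000: state=(5.292)
t=2.500: state=(5.388)
t=3.000: state=(5.430)
t=3.500: state=(5.449)
t=4.000: state=(5.458)
t=4.500: state=(5.461)
t=5.000: state=(5.463)
t=5.500: state=(5.463)
t=6.000: state=(5.464)
t=6.500: state=(5.464)
t=7.000: state=(5.464)
t=7.500: state=(5.464)
t=7.640: state=(5.464)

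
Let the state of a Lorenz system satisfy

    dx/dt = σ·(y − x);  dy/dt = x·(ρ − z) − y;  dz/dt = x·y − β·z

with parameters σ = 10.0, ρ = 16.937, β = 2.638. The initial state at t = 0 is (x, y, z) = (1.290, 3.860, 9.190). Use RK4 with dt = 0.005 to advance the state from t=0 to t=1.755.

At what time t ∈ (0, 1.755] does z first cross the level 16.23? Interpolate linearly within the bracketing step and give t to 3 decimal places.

t = 0.334

t=0.000: state=(1.290, 3.860, 9.190)
step 1 (dt=0.005): k1=(25.700, 6.134, -19.264), k2=(25.211, 6.681, -18.868), k3=(25.237, 6.669, -18.874), k4=(24.772, 7.211, -18.481); state += dt/6·(k1+2k2+2k3+k4)
t=0.005: state=(1.416, 3.893, 9.096)
t=0.010: state=(1.538, 3.932, 9.005)
t=0.015: state=(1.656, 3.976, 8.919)
continuing one RK4 step at a time; state shown every 20 steps (Δt=0.1):
t=0.100: state=(3.403, 5.447, 8.052)
t=0.200: state=(5.805, 8.641, 9.069)
t=0.300: state=(8.857, 11.763, 13.820)
t=0.330: state=(9.651, 11.975, 15.956)
next step: t=0.335: state=(9.764, 11.954, 16.324) — z has crossed 16.23
linear interpolation between t=0.330 (15.95650) and t=0.335 (16.32447) → t≈0.334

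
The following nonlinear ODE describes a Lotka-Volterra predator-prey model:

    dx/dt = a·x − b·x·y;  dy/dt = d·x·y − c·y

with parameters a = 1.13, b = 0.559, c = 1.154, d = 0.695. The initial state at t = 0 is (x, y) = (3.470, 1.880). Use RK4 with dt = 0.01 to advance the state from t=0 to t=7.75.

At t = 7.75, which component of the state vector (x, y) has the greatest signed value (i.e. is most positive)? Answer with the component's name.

largest component: y

t=0.000: state=(3.470, 1.880)
step 1 (dt=0.01): k1=(0.274, 2.364), k2=(0.252, 2.381), k3=(0.251, 2.381), k4=(0.228, 2.398); state += dt/6·(k1+2k2+2k3+k4)
t=0.010: state=(3.473, 1.904)
t=0.020: state=(3.475, 1.928)
t=0.030: state=(3.476, 1.952)
continuing one RK4 step at a time; state shown every 50 steps (Δt=0.5):
t=0.500: state=(2.965, 3.353)
t=1.000: state=(1.740, 4.259)
t=1.500: state=(0.974, 3.764)
t=2.000: state=(0.685, 2.794)
t=2.500: state=(0.624, 1.961)
t=3.000: state=(0.692, 1.379)
t=3.500: state=(0.875, 1.014)
t=4.000: state=(1.197, 0.812)
t=4.500: state=(1.699, 0.750)
t=5.000: state=(2.400, 0.854)
t=5.500: state=(3.172, 1.267)
t=6.000: state=(3.449, 2.310)
t=6.500: state=(2.569, 3.805)
t=7.000: state=(1.419, 4.217)
t=7.500: state=(0.842, 3.454)
t=7.750: state=(0.714, 2.960)
compare at T: x=0.714, y=2.960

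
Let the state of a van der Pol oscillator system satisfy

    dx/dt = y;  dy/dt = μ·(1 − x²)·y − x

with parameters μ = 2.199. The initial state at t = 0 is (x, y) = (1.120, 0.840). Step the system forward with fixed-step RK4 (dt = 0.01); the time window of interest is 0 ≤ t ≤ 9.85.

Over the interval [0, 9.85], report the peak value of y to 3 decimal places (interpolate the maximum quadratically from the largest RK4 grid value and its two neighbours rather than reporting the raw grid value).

t=0.000: state=(1.120, 0.840)
step 1 (dt=0.01): k1=(0.840, -1.590), k2=(0.832, -1.607), k3=(0.832, -1.607), k4=(0.824, -1.623); state += dt/6·(k1+2k2+2k3+k4)
t=0.010: state=(1.128, 0.824)
t=0.020: state=(1.136, 0.808)
t=0.030: state=(1.144, 0.791)
continuing one RK4 step at a time; state shown every 50 steps (Δt=0.5):
t=0.500: state=(1.320, -0.005)
t=1.000: state=(1.189, -0.475)
t=1.500: state=(0.843, -0.961)
t=2.000: state=(0.066, -2.489)
t=2.500: state=(-1.639, -2.629)
t=3.000: state=(-1.998, 0.162)
t=3.500: state=(-1.863, 0.321)
t=4.000: state=(-1.688, 0.381)
t=4.500: state=(-1.476, 0.474)
t=5.000: state=(-1.199, 0.661)
t=5.500: state=(-0.764, 1.183)
t=6.000: state=(0.225, 3.197)
t=6.500: state=(1.874, 1.443)
t=7.000: state=(1.988, -0.236)
t=7.500: state=(1.840, -0.330)
t=8.000: state=(1.661, -0.391)
t=8.500: state=(1.443, -0.492)
t=9.000: state=(1.152, -0.703)
t=9.500: state=(0.677, -1.325)
t=9.850: state=(0.012, -2.694)
largest grid value and its neighbours: y(6.180)=4.05477, y(6.190)=4.06063, y(6.200)=4.05934
parabola through these three points peaks at t≈6.193 with y≈4.06100

max y = 4.061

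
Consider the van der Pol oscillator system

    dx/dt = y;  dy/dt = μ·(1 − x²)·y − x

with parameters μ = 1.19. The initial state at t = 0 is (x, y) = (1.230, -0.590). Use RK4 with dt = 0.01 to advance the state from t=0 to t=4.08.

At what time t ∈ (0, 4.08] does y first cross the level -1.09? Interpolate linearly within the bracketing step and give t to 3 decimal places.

t = 0.507

t=0.000: state=(1.230, -0.590)
step 1 (dt=0.01): k1=(-0.590, -0.870), k2=(-0.594, -0.869), k3=(-0.594, -0.869), k4=(-0.599, -0.869); state += dt/6·(k1+2k2+2k3+k4)
t=0.010: state=(1.224, -0.599)
t=0.020: state=(1.218, -0.607)
t=0.030: state=(1.212, -0.616)
continuing one RK4 step at a time; state shown every 20 steps (Δt=0.2):
t=0.200: state=(1.095, -0.766)
t=0.400: state=(0.922, -0.965)
t=0.500: state=(0.820, -1.081)
next step: t=0.510: state=(0.809, -1.094) — y has crossed -1.09
linear interpolation between t=0.500 (-1.08106) and t=0.510 (-1.09356) → t≈0.507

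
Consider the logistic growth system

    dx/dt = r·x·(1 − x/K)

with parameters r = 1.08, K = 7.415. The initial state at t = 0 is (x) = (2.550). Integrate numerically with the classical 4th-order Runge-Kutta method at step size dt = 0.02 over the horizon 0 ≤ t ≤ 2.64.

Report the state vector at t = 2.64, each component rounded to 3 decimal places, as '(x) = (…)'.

t=0.000: state=(2.550)
step 1 (dt=0.02): k1=(1.807), k2=(1.813), k3=(1.813), k4=(1.819); state += dt/6·(k1+2k2+2k3+k4)
t=0.020: state=(2.586)
t=0.040: state=(2.623)
t=0.060: state=(2.659)
continuing one RK4 step at a time; state shown every 5 steps (Δt=0.1):
t=0.100: state=(2.734)
t=0.200: state=(2.922)
t=0.300: state=(3.116)
t=0.400: state=(3.312)
t=0.500: state=(3.511)
t=0.600: state=(3.711)
t=0.700: state=(3.911)
t=0.800: state=(4.110)
t=0.900: state=(4.307)
t=1.000: state=(4.500)
t=1.100: state=(4.688)
t=1.200: state=(4.872)
t=1.300: state=(5.049)
t=1.400: state=(5.220)
t=1.500: state=(5.383)
t=1.600: state=(5.538)
t=1.700: state=(5.685)
t=1.800: state=(5.825)
t=1.900: state=(5.955)
t=2.000: state=(6.078)
t=2.100: state=(6.192)
t=2.200: state=(6.298)
t=2.300: state=(6.397)
t=2.400: state=(6.488)
t=2.500: state=(6.572)
t=2.600: state=(6.650)
t=2.640: state=(6.679)

(x) = (6.679)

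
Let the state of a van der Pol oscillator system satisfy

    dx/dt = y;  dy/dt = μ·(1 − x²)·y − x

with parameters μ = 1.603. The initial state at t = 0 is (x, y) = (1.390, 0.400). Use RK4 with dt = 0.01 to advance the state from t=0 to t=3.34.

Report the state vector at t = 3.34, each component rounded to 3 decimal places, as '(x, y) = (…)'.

(x, y) = (-1.878, 0.389)

t=0.000: state=(1.390, 0.400)
step 1 (dt=0.01): k1=(0.400, -1.988), k2=(0.390, -1.978), k3=(0.390, -1.978), k4=(0.380, -1.969); state += dt/6·(k1+2k2+2k3+k4)
t=0.010: state=(1.394, 0.380)
t=0.020: state=(1.398, 0.361)
t=0.030: state=(1.401, 0.341)
continuing one RK4 step at a time; state shown every 20 steps (Δt=0.2):
t=0.200: state=(1.433, 0.048)
t=0.400: state=(1.416, -0.209)
t=0.600: state=(1.354, -0.396)
t=0.800: state=(1.259, -0.550)
t=1.000: state=(1.134, -0.703)
t=1.200: state=(0.976, -0.886)
t=1.400: state=(0.776, -1.135)
t=1.600: state=(0.514, -1.508)
t=1.800: state=(0.159, -2.076)
t=2.000: state=(-0.330, -2.823)
t=2.200: state=(-0.951, -3.252)
t=2.400: state=(-1.543, -2.445)
t=2.600: state=(-1.887, -1.023)
t=2.800: state=(-1.994, -0.159)
t=3.000: state=(-1.984, 0.196)
t=3.200: state=(-1.929, 0.337)
t=3.340: state=(-1.878, 0.389)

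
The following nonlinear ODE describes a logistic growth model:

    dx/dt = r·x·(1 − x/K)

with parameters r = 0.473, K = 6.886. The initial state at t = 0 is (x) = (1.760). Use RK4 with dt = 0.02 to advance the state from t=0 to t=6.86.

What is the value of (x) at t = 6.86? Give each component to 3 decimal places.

t=0.000: state=(1.760)
step 1 (dt=0.02): k1=(0.620), k2=(0.621), k3=(0.621), k4=(0.623); state += dt/6·(k1+2k2+2k3+k4)
t=0.020: state=(1.772)
t=0.040: state=(1.785)
t=0.060: state=(1.797)
continuing one RK4 step at a time; state shown every 25 steps (Δt=0.5):
t=0.500: state=(2.087)
t=1.000: state=(2.446)
t=1.500: state=(2.831)
t=2.000: state=(3.232)
t=2.500: state=(3.638)
t=3.000: state=(4.039)
t=3.500: state=(4.425)
t=4.000: state=(4.785)
t=4.500: state=(5.113)
t=5.000: state=(5.407)
t=5.500: state=(5.663)
t=6.000: state=(5.883)
t=6.500: state=(6.069)
t=6.860: state=(6.184)

(x) = (6.184)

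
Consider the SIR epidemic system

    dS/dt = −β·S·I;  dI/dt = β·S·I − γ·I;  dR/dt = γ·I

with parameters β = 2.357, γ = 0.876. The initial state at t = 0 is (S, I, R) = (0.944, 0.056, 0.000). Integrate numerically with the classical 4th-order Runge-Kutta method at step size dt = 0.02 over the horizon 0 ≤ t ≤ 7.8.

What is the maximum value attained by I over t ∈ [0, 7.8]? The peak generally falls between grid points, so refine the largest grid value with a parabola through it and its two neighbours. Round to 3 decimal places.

t=0.000: state=(0.944, 0.056, 0.000)
step 1 (dt=0.02): k1=(-0.125, 0.076, 0.049), k2=(-0.126, 0.076, 0.050), k3=(-0.126, 0.076, 0.050), k4=(-0.128, 0.077, 0.050); state += dt/6·(k1+2k2+2k3+k4)
t=0.020: state=(0.941, 0.058, 0.001)
t=0.040: state=(0.939, 0.059, 0.002)
t=0.060: state=(0.936, 0.061, 0.003)
continuing one RK4 step at a time; state shown every 25 steps (Δt=0.5):
t=0.500: state=(0.860, 0.105, 0.034)
t=1.000: state=(0.731, 0.174, 0.095)
t=1.500: state=(0.571, 0.242, 0.187)
t=2.000: state=(0.418, 0.279, 0.303)
t=2.500: state=(0.301, 0.274, 0.425)
t=3.000: state=(0.222, 0.240, 0.538)
t=3.500: state=(0.172, 0.195, 0.634)
t=4.000: state=(0.140, 0.151, 0.709)
t=4.500: state=(0.120, 0.113, 0.767)
t=5.000: state=(0.107, 0.084, 0.810)
t=5.500: state=(0.098, 0.061, 0.841)
t=6.000: state=(0.092, 0.044, 0.864)
t=6.500: state=(0.088, 0.032, 0.880)
t=7.000: state=(0.086, 0.023, 0.892)
t=7.500: state=(0.084, 0.016, 0.900)
t=7.800: state=(0.083, 0.013, 0.904)
largest grid value and its neighbours: I(2.160)=0.28187, I(2.180)=0.28190, I(2.200)=0.28186
parabola through these three points peaks at t≈2.178 with I≈0.28190

max I = 0.282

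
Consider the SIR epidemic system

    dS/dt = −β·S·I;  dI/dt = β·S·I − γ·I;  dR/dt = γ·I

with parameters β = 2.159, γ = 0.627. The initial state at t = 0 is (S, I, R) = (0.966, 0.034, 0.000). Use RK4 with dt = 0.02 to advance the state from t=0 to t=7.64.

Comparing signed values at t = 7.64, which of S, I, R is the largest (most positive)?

largest component: R

t=0.000: state=(0.966, 0.034, 0.000)
step 1 (dt=0.02): k1=(-0.071, 0.050, 0.021), k2=(-0.072, 0.050, 0.022), k3=(-0.072, 0.050, 0.022), k4=(-0.073, 0.051, 0.022); state += dt/6·(k1+2k2+2k3+k4)
t=0.020: state=(0.965, 0.035, 0.000)
t=0.040: state=(0.963, 0.036, 0.001)
t=0.060: state=(0.962, 0.037, 0.001)
continuing one RK4 step at a time; state shown every 25 steps (Δt=0.5):
t=0.500: state=(0.916, 0.069, 0.016)
t=1.000: state=(0.825, 0.129, 0.046)
t=1.500: state=(0.686, 0.214, 0.099)
t=2.000: state=(0.519, 0.301, 0.180)
t=2.500: state=(0.363, 0.353, 0.284)
t=3.000: state=(0.247, 0.357, 0.396)
t=3.500: state=(0.170, 0.326, 0.504)
t=4.000: state=(0.123, 0.278, 0.599)
t=4.500: state=(0.093, 0.228, 0.678)
t=5.000: state=(0.075, 0.183, 0.743)
t=5.500: state=(0.063, 0.144, 0.793)
t=6.000: state=(0.055, 0.112, 0.833)
t=6.500: state=(0.049, 0.086, 0.864)
t=7.000: state=(0.045, 0.066, 0.888)
t=7.500: state=(0.043, 0.051, 0.906)
t=7.640: state=(0.042, 0.047, 0.911)
compare at T: S=0.042, I=0.047, R=0.911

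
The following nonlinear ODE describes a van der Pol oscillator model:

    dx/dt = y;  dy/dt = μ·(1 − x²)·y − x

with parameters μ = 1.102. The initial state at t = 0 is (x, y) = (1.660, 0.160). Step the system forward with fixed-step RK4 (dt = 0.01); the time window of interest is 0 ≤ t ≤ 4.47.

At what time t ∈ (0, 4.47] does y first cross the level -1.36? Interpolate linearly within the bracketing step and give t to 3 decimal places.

t = 1.501

t=0.000: state=(1.660, 0.160)
step 1 (dt=0.01): k1=(0.160, -1.970), k2=(0.150, -1.952), k3=(0.150, -1.952), k4=(0.140, -1.934); state += dt/6·(k1+2k2+2k3+k4)
t=0.010: state=(1.662, 0.140)
t=0.020: state=(1.663, 0.121)
t=0.030: state=(1.664, 0.103)
continuing one RK4 step at a time; state shown every 20 steps (Δt=0.2):
t=0.200: state=(1.657, -0.167)
t=0.400: state=(1.600, -0.390)
t=0.600: state=(1.505, -0.553)
t=0.800: state=(1.380, -0.693)
t=1.000: state=(1.228, -0.836)
t=1.200: state=(1.044, -1.005)
t=1.400: state=(0.822, -1.223)
t=1.500: state=(0.693, -1.359)
next step: t=1.510: state=(0.680, -1.374) — y has crossed -1.36
linear interpolation between t=1.500 (-1.35895) and t=1.510 (-1.37377) → t≈1.501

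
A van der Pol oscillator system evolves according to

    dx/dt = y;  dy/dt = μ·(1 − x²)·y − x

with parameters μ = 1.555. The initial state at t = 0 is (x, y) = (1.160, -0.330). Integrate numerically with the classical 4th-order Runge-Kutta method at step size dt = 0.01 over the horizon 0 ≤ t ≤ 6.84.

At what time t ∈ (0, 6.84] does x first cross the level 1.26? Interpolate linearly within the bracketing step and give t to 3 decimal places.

t=0.000: state=(1.160, -0.330)
step 1 (dt=0.01): k1=(-0.330, -0.983), k2=(-0.335, -0.980), k3=(-0.335, -0.980), k4=(-0.340, -0.978); state += dt/6·(k1+2k2+2k3+k4)
t=0.010: state=(1.157, -0.340)
t=0.020: state=(1.153, -0.350)
t=0.030: state=(1.150, -0.359)
continuing one RK4 step at a time; state shown every 25 steps (Δt=0.25):
t=0.250: state=(1.048, -0.569)
t=0.500: state=(0.874, -0.831)
t=0.750: state=(0.624, -1.188)
t=1.000: state=(0.263, -1.747)
t=1.250: state=(-0.272, -2.562)
t=1.500: state=(-0.994, -3.031)
t=1.750: state=(-1.643, -1.914)
t=2.000: state=(-1.928, -0.488)
t=2.250: state=(-1.959, 0.134)
t=2.500: state=(-1.894, 0.345)
t=2.750: state=(-1.795, 0.437)
t=3.000: state=(-1.678, 0.503)
t=3.250: state=(-1.544, 0.573)
t=3.500: state=(-1.390, 0.664)
t=3.750: state=(-1.208, 0.795)
t=4.000: state=(-0.986, 0.998)
t=4.250: state=(-0.698, 1.338)
t=4.500: state=(-0.297, 1.926)
t=4.750: state=(0.292, 2.821)
t=5.000: state=(1.079, 3.237)
t=5.050: state=(1.238, 3.094)
next step: t=5.060: state=(1.269, 3.054) — x has crossed 1.26
linear interpolation between t=5.050 (1.23784) and t=5.060 (1.26859) → t≈5.057

t = 5.057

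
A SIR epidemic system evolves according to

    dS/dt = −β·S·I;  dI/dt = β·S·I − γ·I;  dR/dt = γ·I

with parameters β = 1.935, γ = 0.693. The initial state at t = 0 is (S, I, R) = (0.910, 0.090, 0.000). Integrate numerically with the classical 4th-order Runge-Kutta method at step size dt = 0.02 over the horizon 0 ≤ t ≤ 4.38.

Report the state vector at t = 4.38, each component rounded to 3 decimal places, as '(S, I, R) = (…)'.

t=0.000: state=(0.910, 0.090, 0.000)
step 1 (dt=0.02): k1=(-0.158, 0.096, 0.062), k2=(-0.160, 0.097, 0.063), k3=(-0.160, 0.097, 0.063), k4=(-0.161, 0.098, 0.064); state += dt/6·(k1+2k2+2k3+k4)
t=0.020: state=(0.907, 0.092, 0.001)
t=0.040: state=(0.904, 0.094, 0.003)
t=0.060: state=(0.900, 0.096, 0.004)
continuing one RK4 step at a time; state shown every 10 steps (Δt=0.2):
t=0.200: state=(0.875, 0.111, 0.014)
t=0.400: state=(0.835, 0.134, 0.031)
t=0.600: state=(0.789, 0.160, 0.051)
t=0.800: state=(0.738, 0.187, 0.075)
t=1.000: state=(0.682, 0.215, 0.103)
t=1.200: state=(0.625, 0.241, 0.135)
t=1.400: state=(0.567, 0.264, 0.170)
t=1.600: state=(0.510, 0.283, 0.208)
t=1.800: state=(0.456, 0.297, 0.248)
t=2.000: state=(0.405, 0.305, 0.290)
t=2.200: state=(0.360, 0.308, 0.332)
t=2.400: state=(0.320, 0.306, 0.375)
t=2.600: state=(0.284, 0.299, 0.417)
t=2.800: state=(0.254, 0.289, 0.457)
t=3.000: state=(0.227, 0.276, 0.497)
t=3.200: state=(0.205, 0.261, 0.534)
t=3.400: state=(0.186, 0.245, 0.569)
t=3.600: state=(0.170, 0.229, 0.602)
t=3.800: state=(0.156, 0.212, 0.632)
t=4.000: state=(0.144, 0.196, 0.661)
t=4.200: state=(0.134, 0.180, 0.687)
t=4.380: state=(0.126, 0.166, 0.708)

(S, I, R) = (0.126, 0.166, 0.708)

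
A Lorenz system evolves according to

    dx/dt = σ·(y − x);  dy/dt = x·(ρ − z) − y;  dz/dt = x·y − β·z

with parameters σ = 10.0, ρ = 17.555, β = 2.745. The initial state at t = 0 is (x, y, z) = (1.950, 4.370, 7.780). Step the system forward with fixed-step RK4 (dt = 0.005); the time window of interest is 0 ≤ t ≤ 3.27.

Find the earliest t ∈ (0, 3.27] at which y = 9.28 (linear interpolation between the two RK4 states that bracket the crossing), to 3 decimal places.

t = 0.156

t=0.000: state=(1.950, 4.370, 7.780)
step 1 (dt=0.005): k1=(24.200, 14.691, -12.835), k2=(23.962, 15.310, -12.408), k3=(23.984, 15.301, -12.411), k4=(23.766, 15.915, -11.982); state += dt/6·(k1+2k2+2k3+k4)
t=0.005: state=(2.070, 4.447, 7.718)
t=0.010: state=(2.188, 4.529, 7.660)
t=0.015: state=(2.304, 4.618, 7.607)
t=0.155: state=(5.950, 9.224, 8.579)
next step: t=0.160: state=(6.115, 9.446, 8.742) — y has crossed 9.28
linear interpolation between t=0.155 (9.22409) and t=0.160 (9.44571) → t≈0.156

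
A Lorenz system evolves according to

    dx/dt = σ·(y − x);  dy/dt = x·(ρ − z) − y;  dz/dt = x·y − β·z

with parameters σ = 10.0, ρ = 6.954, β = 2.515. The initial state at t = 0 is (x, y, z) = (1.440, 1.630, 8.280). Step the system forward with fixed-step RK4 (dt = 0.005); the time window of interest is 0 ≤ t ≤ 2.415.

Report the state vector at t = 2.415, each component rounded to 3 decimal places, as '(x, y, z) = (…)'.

(x, y, z) = (4.404, 4.340, 6.451)

t=0.000: state=(1.440, 1.630, 8.280)
step 1 (dt=0.005): k1=(1.900, -3.539, -18.477), k2=(1.764, -3.470, -18.366), k3=(1.769, -3.470, -18.367), k4=(1.638, -3.401, -18.257); state += dt/6·(k1+2k2+2k3+k4)
t=0.005: state=(1.449, 1.613, 8.188)
t=0.010: state=(1.456, 1.596, 8.097)
t=0.015: state=(1.463, 1.580, 8.008)
continuing one RK4 step at a time; state shown every 20 steps (Δt=0.1):
t=0.100: state=(1.466, 1.411, 6.633)
t=0.200: state=(1.423, 1.414, 5.336)
t=0.300: state=(1.469, 1.574, 4.339)
t=0.400: state=(1.636, 1.867, 3.609)
t=0.500: state=(1.934, 2.300, 3.134)
t=0.600: state=(2.373, 2.887, 2.932)
t=0.700: state=(2.962, 3.622, 3.052)
t=0.800: state=(3.678, 4.435, 3.568)
t=0.900: state=(4.430, 5.144, 4.516)
t=1.000: state=(5.028, 5.470, 5.770)
t=1.100: state=(5.246, 5.221, 6.954)
t=1.200: state=(4.989, 4.530, 7.632)
t=1.300: state=(4.412, 3.767, 7.653)
t=1.400: state=(3.786, 3.213, 7.201)
t=1.500: state=(3.307, 2.931, 6.548)
t=1.600: state=(3.038, 2.874, 5.896)
t=1.700: state=(2.967, 2.983, 5.355)
t=1.800: state=(3.057, 3.214, 4.986)
t=1.900: state=(3.269, 3.530, 4.820)
t=2.000: state=(3.564, 3.885, 4.871)
t=2.100: state=(3.891, 4.213, 5.129)
t=2.200: state=(4.184, 4.436, 5.543)
t=2.300: state=(4.373, 4.492, 6.012)
t=2.400: state=(4.412, 4.370, 6.406)
t=2.415: state=(4.404, 4.340, 6.451)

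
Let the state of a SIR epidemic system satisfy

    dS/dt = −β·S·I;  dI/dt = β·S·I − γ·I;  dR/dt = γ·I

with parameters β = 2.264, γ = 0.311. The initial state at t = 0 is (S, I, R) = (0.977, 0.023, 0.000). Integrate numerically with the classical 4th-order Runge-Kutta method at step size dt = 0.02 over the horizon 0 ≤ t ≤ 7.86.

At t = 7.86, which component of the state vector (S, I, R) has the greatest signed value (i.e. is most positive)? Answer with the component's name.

t=0.000: state=(0.977, 0.023, 0.000)
step 1 (dt=0.02): k1=(-0.051, 0.044, 0.007), k2=(-0.052, 0.045, 0.007), k3=(-0.052, 0.045, 0.007), k4=(-0.053, 0.045, 0.007); state += dt/6·(k1+2k2+2k3+k4)
t=0.020: state=(0.976, 0.024, 0.000)
t=0.040: state=(0.975, 0.025, 0.000)
t=0.060: state=(0.974, 0.026, 0.000)
continuing one RK4 step at a time; state shown every 25 steps (Δt=0.5):
t=0.500: state=(0.936, 0.058, 0.006)
t=1.000: state=(0.842, 0.137, 0.020)
t=1.500: state=(0.669, 0.279, 0.052)
t=2.000: state=(0.443, 0.449, 0.109)
t=2.500: state=(0.248, 0.564, 0.189)
t=3.000: state=(0.128, 0.593, 0.279)
t=3.500: state=(0.066, 0.564, 0.370)
t=4.000: state=(0.036, 0.510, 0.454)
t=4.500: state=(0.021, 0.451, 0.528)
t=5.000: state=(0.013, 0.393, 0.594)
t=5.500: state=(0.009, 0.341, 0.651)
t=6.000: state=(0.006, 0.294, 0.700)
t=6.500: state=(0.004, 0.253, 0.743)
t=7.000: state=(0.003, 0.218, 0.779)
t=7.500: state=(0.003, 0.187, 0.810)
t=7.860: state=(0.002, 0.167, 0.830)
compare at T: S=0.002, I=0.167, R=0.830

largest component: R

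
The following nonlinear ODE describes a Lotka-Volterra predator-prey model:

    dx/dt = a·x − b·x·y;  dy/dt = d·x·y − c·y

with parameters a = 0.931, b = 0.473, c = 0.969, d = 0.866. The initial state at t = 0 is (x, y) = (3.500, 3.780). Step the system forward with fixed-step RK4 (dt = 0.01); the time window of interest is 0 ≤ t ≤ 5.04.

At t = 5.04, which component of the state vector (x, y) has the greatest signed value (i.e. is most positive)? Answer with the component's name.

t=0.000: state=(3.500, 3.780)
step 1 (dt=0.01): k1=(-2.999, 7.794), k2=(-3.051, 7.825), k3=(-3.051, 7.825), k4=(-3.102, 7.854); state += dt/6·(k1+2k2+2k3+k4)
t=0.010: state=(3.469, 3.858)
t=0.020: state=(3.438, 3.937)
t=0.030: state=(3.405, 4.016)
continuing one RK4 step at a time; state shown every 20 steps (Δt=0.2):
t=0.200: state=(2.735, 5.365)
t=0.400: state=(1.863, 6.575)
t=0.600: state=(1.173, 7.019)
t=0.800: state=(0.732, 6.797)
t=1.000: state=(0.476, 6.204)
t=1.200: state=(0.330, 5.474)
t=1.400: state=(0.245, 4.737)
t=1.600: state=(0.195, 4.052)
t=1.800: state=(0.165, 3.443)
t=2.000: state=(0.147, 2.914)
t=2.200: state=(0.138, 2.460)
t=2.400: state=(0.134, 2.075)
t=2.600: state=(0.135, 1.749)
t=2.800: state=(0.139, 1.476)
t=3.000: state=(0.147, 1.246)
t=3.200: state=(0.159, 1.054)
t=3.400: state=(0.175, 0.894)
t=3.600: state=(0.195, 0.760)
t=3.800: state=(0.220, 0.649)
t=4.000: state=(0.250, 0.557)
t=4.200: state=(0.287, 0.481)
t=4.400: state=(0.332, 0.418)
t=4.600: state=(0.385, 0.366)
t=4.800: state=(0.449, 0.324)
t=5.000: state=(0.525, 0.291)
t=5.040: state=(0.542, 0.285)
compare at T: x=0.542, y=0.285

largest component: x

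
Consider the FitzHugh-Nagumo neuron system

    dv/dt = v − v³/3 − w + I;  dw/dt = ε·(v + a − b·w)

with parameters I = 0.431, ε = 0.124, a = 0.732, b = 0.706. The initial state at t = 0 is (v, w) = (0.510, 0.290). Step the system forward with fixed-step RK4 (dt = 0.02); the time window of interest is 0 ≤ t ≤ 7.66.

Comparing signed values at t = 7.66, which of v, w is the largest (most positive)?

largest component: w

t=0.000: state=(0.510, 0.290)
step 1 (dt=0.02): k1=(0.607, 0.129), k2=(0.610, 0.129), k3=(0.610, 0.129), k4=(0.613, 0.130); state += dt/6·(k1+2k2+2k3+k4)
t=0.020: state=(0.522, 0.293)
t=0.040: state=(0.535, 0.295)
t=0.060: state=(0.547, 0.298)
continuing one RK4 step at a time; state shown every 25 steps (Δt=0.5):
t=0.500: state=(0.846, 0.363)
t=1.000: state=(1.186, 0.454)
t=1.500: state=(1.424, 0.559)
t=2.000: state=(1.528, 0.669)
t=2.500: state=(1.542, 0.778)
t=3.000: state=(1.511, 0.882)
t=3.500: state=(1.457, 0.979)
t=4.000: state=(1.391, 1.068)
t=4.500: state=(1.315, 1.149)
t=5.000: state=(1.230, 1.221)
t=5.500: state=(1.134, 1.285)
t=6.000: state=(1.022, 1.340)
t=6.500: state=(0.888, 1.385)
t=7.000: state=(0.717, 1.419)
t=7.500: state=(0.482, 1.439)
t=7.660: state=(0.385, 1.442)
compare at T: v=0.385, w=1.442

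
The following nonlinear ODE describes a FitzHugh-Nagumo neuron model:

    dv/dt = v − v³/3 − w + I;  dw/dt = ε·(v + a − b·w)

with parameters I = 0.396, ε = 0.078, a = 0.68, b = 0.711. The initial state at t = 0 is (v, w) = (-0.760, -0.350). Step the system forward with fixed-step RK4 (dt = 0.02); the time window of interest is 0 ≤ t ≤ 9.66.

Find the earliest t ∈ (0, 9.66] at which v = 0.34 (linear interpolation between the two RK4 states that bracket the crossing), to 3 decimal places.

t = 3.066

t=0.000: state=(-0.760, -0.350)
step 1 (dt=0.02): k1=(0.132, 0.013), k2=(0.133, 0.013), k3=(0.133, 0.013), k4=(0.133, 0.013); state += dt/6·(k1+2k2+2k3+k4)
t=0.020: state=(-0.757, -0.350)
t=0.040: state=(-0.755, -0.349)
t=0.060: state=(-0.752, -0.349)
continuing one RK4 step at a time; state shown every 25 steps (Δt=0.5):
t=0.500: state=(-0.688, -0.342)
t=1.000: state=(-0.599, -0.331)
t=1.500: state=(-0.483, -0.317)
t=2.000: state=(-0.323, -0.298)
t=2.500: state=(-0.087, -0.272)
t=3.000: state=(0.279, -0.235)
t=3.060: state=(0.334, -0.230)
next step: t=3.080: state=(0.353, -0.228) — v has crossed 0.34
linear interpolation between t=3.060 (0.33412) and t=3.080 (0.35322) → t≈3.066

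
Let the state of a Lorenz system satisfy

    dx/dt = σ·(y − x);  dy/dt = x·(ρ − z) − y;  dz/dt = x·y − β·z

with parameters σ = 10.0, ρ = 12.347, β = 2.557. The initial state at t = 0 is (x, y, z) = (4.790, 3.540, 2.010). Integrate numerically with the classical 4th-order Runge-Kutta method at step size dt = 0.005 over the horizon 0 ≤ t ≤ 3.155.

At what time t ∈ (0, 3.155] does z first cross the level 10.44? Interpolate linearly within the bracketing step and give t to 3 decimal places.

t=0.000: state=(4.790, 3.540, 2.010)
step 1 (dt=0.005): k1=(-12.500, 45.974, 11.817), k2=(-11.038, 45.396, 12.178), k3=(-11.089, 45.430, 12.182), k4=(-9.674, 44.886, 12.540); state += dt/6·(k1+2k2+2k3+k4)
t=0.005: state=(4.735, 3.767, 2.071)
t=0.010: state=(4.693, 3.989, 2.135)
t=0.015: state=(4.664, 4.207, 2.204)
continuing one RK4 step at a time; state shown every 40 steps (Δt=0.2):
t=0.200: state=(8.095, 10.734, 8.852)
t=0.220: state=(8.601, 10.989, 10.183)
next step: t=0.225: state=(8.718, 11.020, 10.527) — z has crossed 10.44
linear interpolation between t=0.220 (10.18295) and t=0.225 (10.52711) → t≈0.224

t = 0.224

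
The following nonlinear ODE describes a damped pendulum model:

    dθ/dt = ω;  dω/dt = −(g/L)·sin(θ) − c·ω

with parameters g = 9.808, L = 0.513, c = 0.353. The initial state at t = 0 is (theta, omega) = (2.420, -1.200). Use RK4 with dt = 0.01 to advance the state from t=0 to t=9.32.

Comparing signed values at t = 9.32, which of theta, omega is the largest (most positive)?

t=0.000: state=(2.420, -1.200)
step 1 (dt=0.01): k1=(-1.200, -12.206), k2=(-1.261, -12.270), k3=(-1.261, -12.275), k4=(-1.323, -12.343); state += dt/6·(k1+2k2+2k3+k4)
t=0.010: state=(2.407, -1.323)
t=0.020: state=(2.394, -1.447)
t=0.030: state=(2.378, -1.573)
continuing one RK4 step at a time; state shown every 50 steps (Δt=0.5):
t=0.500: state=(0.013, -7.656)
t=1.000: state=(-1.891, 0.847)
t=1.500: state=(0.447, 6.188)
t=2.000: state=(1.352, -2.885)
t=2.500: state=(-1.052, -3.254)
t=3.000: state=(-0.453, 4.836)
t=3.500: state=(1.141, -0.495)
t=4.000: state=(-0.521, -3.616)
t=4.500: state=(-0.523, 3.379)
t=5.000: state=(0.862, 0.096)
t=5.500: state=(-0.344, -2.941)
t=6.000: state=(-0.402, 2.607)
t=6.500: state=(0.657, -0.015)
t=7.000: state=(-0.301, -2.175)
t=7.500: state=(-0.255, 2.138)
t=8.000: state=(0.500, -0.294)
t=8.500: state=(-0.289, -1.490)
t=9.000: state=(-0.127, 1.758)
t=9.320: state=(0.350, 0.747)
compare at T: theta=0.350, omega=0.747

largest component: omega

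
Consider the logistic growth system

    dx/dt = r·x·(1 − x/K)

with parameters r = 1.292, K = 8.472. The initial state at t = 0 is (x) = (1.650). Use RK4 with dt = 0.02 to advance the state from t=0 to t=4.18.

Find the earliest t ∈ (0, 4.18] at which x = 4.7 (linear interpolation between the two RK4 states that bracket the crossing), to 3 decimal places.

t = 1.269

t=0.000: state=(1.650)
step 1 (dt=0.02): k1=(1.717), k2=(1.730), k3=(1.730), k4=(1.744); state += dt/6·(k1+2k2+2k3+k4)
t=0.020: state=(1.685)
t=0.040: state=(1.720)
t=0.060: state=(1.755)
continuing one RK4 step at a time; state shown every 10 steps (Δt=0.2):
t=0.200: state=(2.020)
t=0.400: state=(2.444)
t=0.600: state=(2.917)
t=0.800: state=(3.429)
t=1.000: state=(3.967)
t=1.200: state=(4.513)
t=1.260: state=(4.676)
next step: t=1.280: state=(4.730) — x has crossed 4.7
linear interpolation between t=1.260 (4.67610) and t=1.280 (4.73016) → t≈1.269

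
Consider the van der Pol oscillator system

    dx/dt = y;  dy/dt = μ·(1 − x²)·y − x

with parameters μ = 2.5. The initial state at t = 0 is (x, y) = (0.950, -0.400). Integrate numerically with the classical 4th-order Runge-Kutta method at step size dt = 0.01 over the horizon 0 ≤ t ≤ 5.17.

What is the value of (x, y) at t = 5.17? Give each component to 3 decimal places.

(x, y) = (1.356, 3.977)

t=0.000: state=(0.950, -0.400)
step 1 (dt=0.01): k1=(-0.400, -1.047), k2=(-0.405, -1.051), k3=(-0.405, -1.051), k4=(-0.411, -1.054); state += dt/6·(k1+2k2+2k3+k4)
t=0.010: state=(0.946, -0.411)
t=0.020: state=(0.942, -0.421)
t=0.030: state=(0.938, -0.432)
continuing one RK4 step at a time; state shown every 20 steps (Δt=0.2):
t=0.200: state=(0.848, -0.629)
t=0.400: state=(0.693, -0.941)
t=0.600: state=(0.459, -1.447)
t=0.800: state=(0.088, -2.352)
t=1.000: state=(-0.516, -3.708)
t=1.200: state=(-1.312, -3.748)
t=1.400: state=(-1.838, -1.447)
t=1.600: state=(-1.974, -0.164)
t=1.800: state=(-1.966, 0.170)
t=2.000: state=(-1.922, 0.253)
t=2.200: state=(-1.868, 0.283)
t=2.400: state=(-1.809, 0.302)
t=2.600: state=(-1.747, 0.321)
t=2.800: state=(-1.681, 0.343)
t=3.000: state=(-1.610, 0.369)
t=3.200: state=(-1.533, 0.401)
t=3.400: state=(-1.449, 0.442)
t=3.600: state=(-1.355, 0.496)
t=3.800: state=(-1.249, 0.572)
t=4.000: state=(-1.124, 0.682)
t=4.200: state=(-0.972, 0.854)
t=4.400: state=(-0.775, 1.145)
t=4.600: state=(-0.498, 1.682)
t=4.800: state=(-0.069, 2.711)
t=5.000: state=(0.623, 4.189)
t=5.170: state=(1.356, 3.977)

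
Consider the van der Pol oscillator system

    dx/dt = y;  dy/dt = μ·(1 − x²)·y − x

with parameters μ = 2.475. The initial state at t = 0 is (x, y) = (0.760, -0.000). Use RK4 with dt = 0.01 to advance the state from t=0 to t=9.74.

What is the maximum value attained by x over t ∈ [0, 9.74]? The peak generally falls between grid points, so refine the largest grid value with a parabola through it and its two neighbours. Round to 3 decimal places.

t=0.000: state=(0.760, -0.000)
step 1 (dt=0.01): k1=(-0.000, -0.760), k2=(-0.004, -0.764), k3=(-0.004, -0.764), k4=(-0.008, -0.768); state += dt/6·(k1+2k2+2k3+k4)
t=0.010: state=(0.760, -0.008)
t=0.020: state=(0.760, -0.015)
t=0.030: state=(0.760, -0.023)
continuing one RK4 step at a time; state shown every 50 steps (Δt=0.5):
t=0.500: state=(0.646, -0.504)
t=1.000: state=(0.143, -1.751)
t=1.500: state=(-1.322, -3.216)
t=2.000: state=(-1.910, 0.051)
t=2.500: state=(-1.797, 0.301)
t=3.000: state=(-1.631, 0.363)
t=3.500: state=(-1.429, 0.456)
t=4.000: state=(-1.159, 0.653)
t=4.500: state=(-0.715, 1.249)
t=5.000: state=(0.415, 3.814)
t=5.500: state=(1.973, 0.715)
t=6.000: state=(1.967, -0.248)
t=6.500: state=(1.828, -0.301)
t=7.000: state=(1.666, -0.351)
t=7.500: state=(1.472, -0.433)
t=8.000: state=(1.219, -0.599)
t=8.500: state=(0.827, -1.063)
t=9.000: state=(-0.081, -3.070)
t=9.500: state=(-1.863, -1.630)
t=9.740: state=(-2.021, -0.070)
largest grid value and its neighbours: x(5.660)=2.02207, x(5.670)=2.02226, x(5.680)=2.02223
parabola through these three points peaks at t≈5.674 with x≈2.02227

max x = 2.022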